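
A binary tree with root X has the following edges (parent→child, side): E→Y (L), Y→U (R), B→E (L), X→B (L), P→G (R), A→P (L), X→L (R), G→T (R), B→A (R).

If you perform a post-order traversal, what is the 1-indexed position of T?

Post-order visits the left subtree, then the right subtree, then the node.
At X: go left to B.
  At B: go left to E.
    At E: go left to Y.
      At Y: no left child.
      At Y: go right to U.
        U is a leaf — visit U.
      Visit Y.
    At E: no right child.
    Visit E.
  At B: go right to A.
    At A: go left to P.
      At P: no left child.
      At P: go right to G.
        At G: no left child.
        At G: go right to T.
          T is a leaf — visit T.
        Visit G.
      Visit P.
    At A: no right child.
    Visit A.
  Visit B.
At X: go right to L.
  L is a leaf — visit L.
Visit X.
Full post-order sequence: U, Y, E, T, G, P, A, B, L, X.

4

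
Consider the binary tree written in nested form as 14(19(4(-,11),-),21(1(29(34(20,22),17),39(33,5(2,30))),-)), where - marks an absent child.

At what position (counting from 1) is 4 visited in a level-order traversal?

Level-order visits nodes level by level from the root, left to right within each level.
Level 0: 14
Level 1: 19, 21
Level 2: 4, 1
Level 3: 11, 29, 39
Level 4: 34, 17, 33, 5
Level 5: 20, 22, 2, 30
Full level-order sequence: 14, 19, 21, 4, 1, 11, 29, 39, 34, 17, 33, 5, 20, 22, 2, 30.

4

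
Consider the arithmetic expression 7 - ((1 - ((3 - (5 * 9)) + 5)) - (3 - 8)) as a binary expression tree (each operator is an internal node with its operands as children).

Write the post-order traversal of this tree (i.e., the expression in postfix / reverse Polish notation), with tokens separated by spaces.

Post-order on an expression tree gives postfix notation: for each operator, emit left operand, right operand, then the operator.

7 1 3 5 9 * - 5 + - 3 8 - - -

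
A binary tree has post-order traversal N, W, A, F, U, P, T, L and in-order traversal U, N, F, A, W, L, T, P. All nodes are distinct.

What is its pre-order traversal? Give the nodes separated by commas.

The last element of post-order is the root; it splits in-order into left and right subtrees.
Root L: left subtree has 5 nodes {U, N, F, A, W}, right has 2 {T, P}.
  Root U: left subtree has 0 nodes { }, right has 4 {N, F, A, W}.
    Root F: left subtree has 1 node {N}, right has 2 {A, W}.
      Root A: left subtree has 0 nodes { }, right has 1 {W}.
  Root T: left subtree has 0 nodes { }, right has 1 {P}.

L, U, F, N, A, W, T, P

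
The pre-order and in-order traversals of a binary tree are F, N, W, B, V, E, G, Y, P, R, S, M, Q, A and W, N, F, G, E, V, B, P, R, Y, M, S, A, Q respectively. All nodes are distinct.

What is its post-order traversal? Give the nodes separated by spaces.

W N G E V R P M A Q S Y B F

The first element of pre-order is the root; it splits in-order into left and right subtrees.
Root F: left subtree has 2 nodes {W, N}, right has 11 {G, E, V, B, P, R, Y, M, S, A, Q}.
  Root N: left subtree has 1 node {W}, right has 0 { }.
  Root B: left subtree has 3 nodes {G, E, V}, right has 7 {P, R, Y, M, S, A, Q}.
    Root V: left subtree has 2 nodes {G, E}, right has 0 { }.
      Root E: left subtree has 1 node {G}, right has 0 { }.
    Root Y: left subtree has 2 nodes {P, R}, right has 4 {M, S, A, Q}.
      Root P: left subtree has 0 nodes { }, right has 1 {R}.
      Root S: left subtree has 1 node {M}, right has 2 {A, Q}.
        Root Q: left subtree has 1 node {A}, right has 0 { }.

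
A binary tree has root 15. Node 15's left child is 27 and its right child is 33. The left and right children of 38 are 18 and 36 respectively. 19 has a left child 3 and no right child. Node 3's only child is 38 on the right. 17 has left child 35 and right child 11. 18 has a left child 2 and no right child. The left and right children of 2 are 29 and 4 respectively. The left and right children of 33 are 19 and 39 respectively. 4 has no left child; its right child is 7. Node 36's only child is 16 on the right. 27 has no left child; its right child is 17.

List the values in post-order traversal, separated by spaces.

Post-order visits the left subtree, then the right subtree, then the node.
At 15: go left to 27.
  At 27: no left child.
  At 27: go right to 17.
    At 17: go left to 35.
      35 is a leaf — visit 35.
    At 17: go right to 11.
      11 is a leaf — visit 11.
    Visit 17.
  Visit 27.
At 15: go right to 33.
  At 33: go left to 19.
    At 19: go left to 3.
      At 3: no left child.
      At 3: go right to 38.
        At 38: go left to 18.
          At 18: go left to 2.
            At 2: go left to 29.
              29 is a leaf — visit 29.
            At 2: go right to 4.
              At 4: no left child.
              At 4: go right to 7.
                7 is a leaf — visit 7.
              Visit 4.
            Visit 2.
          At 18: no right child.
          Visit 18.
        At 38: go right to 36.
          At 36: no left child.
          At 36: go right to 16.
            16 is a leaf — visit 16.
          Visit 36.
        Visit 38.
      Visit 3.
    At 19: no right child.
    Visit 19.
  At 33: go right to 39.
    39 is a leaf — visit 39.
  Visit 33.
Visit 15.

35 11 17 27 29 7 4 2 18 16 36 38 3 19 39 33 15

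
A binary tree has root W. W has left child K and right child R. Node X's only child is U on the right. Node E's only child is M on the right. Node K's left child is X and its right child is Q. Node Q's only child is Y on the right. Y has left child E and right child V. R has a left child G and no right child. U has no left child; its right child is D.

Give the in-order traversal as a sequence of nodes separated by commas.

X, U, D, K, Q, E, M, Y, V, W, G, R

In-order visits the left subtree, then the node, then the right subtree.
At W: go left to K.
  At K: go left to X.
    At X: no left child.
    Visit X.
    At X: go right to U.
      At U: no left child.
      Visit U.
      At U: go right to D.
        D is a leaf — visit D.
  Visit K.
  At K: go right to Q.
    At Q: no left child.
    Visit Q.
    At Q: go right to Y.
      At Y: go left to E.
        At E: no left child.
        Visit E.
        At E: go right to M.
          M is a leaf — visit M.
      Visit Y.
      At Y: go right to V.
        V is a leaf — visit V.
Visit W.
At W: go right to R.
  At R: go left to G.
    G is a leaf — visit G.
  Visit R.
  At R: no right child.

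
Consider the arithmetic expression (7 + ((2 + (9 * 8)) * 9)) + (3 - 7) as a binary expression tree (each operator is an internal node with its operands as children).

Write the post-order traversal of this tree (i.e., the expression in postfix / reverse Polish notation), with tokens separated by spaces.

Post-order on an expression tree gives postfix notation: for each operator, emit left operand, right operand, then the operator.

7 2 9 8 * + 9 * + 3 7 - +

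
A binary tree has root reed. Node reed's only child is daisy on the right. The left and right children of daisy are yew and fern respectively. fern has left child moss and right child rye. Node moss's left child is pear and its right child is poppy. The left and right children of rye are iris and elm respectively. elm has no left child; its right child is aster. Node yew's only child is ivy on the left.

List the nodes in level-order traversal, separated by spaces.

reed daisy yew fern ivy moss rye pear poppy iris elm aster

Level-order visits nodes level by level from the root, left to right within each level.
Level 0: reed
Level 1: daisy
Level 2: yew, fern
Level 3: ivy, moss, rye
Level 4: pear, poppy, iris, elm
Level 5: aster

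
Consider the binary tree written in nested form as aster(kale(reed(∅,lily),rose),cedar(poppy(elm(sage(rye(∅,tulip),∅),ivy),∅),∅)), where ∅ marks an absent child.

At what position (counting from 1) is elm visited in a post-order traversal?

Post-order visits the left subtree, then the right subtree, then the node.
At aster: go left to kale.
  At kale: go left to reed.
    At reed: no left child.
    At reed: go right to lily.
      lily is a leaf — visit lily.
    Visit reed.
  At kale: go right to rose.
    rose is a leaf — visit rose.
  Visit kale.
At aster: go right to cedar.
  At cedar: go left to poppy.
    At poppy: go left to elm.
      At elm: go left to sage.
        At sage: go left to rye.
          At rye: no left child.
          At rye: go right to tulip.
            tulip is a leaf — visit tulip.
          Visit rye.
        At sage: no right child.
        Visit sage.
      At elm: go right to ivy.
        ivy is a leaf — visit ivy.
      Visit elm.
    At poppy: no right child.
    Visit poppy.
  At cedar: no right child.
  Visit cedar.
Visit aster.
Full post-order sequence: lily, reed, rose, kale, tulip, rye, sage, ivy, elm, poppy, cedar, aster.

9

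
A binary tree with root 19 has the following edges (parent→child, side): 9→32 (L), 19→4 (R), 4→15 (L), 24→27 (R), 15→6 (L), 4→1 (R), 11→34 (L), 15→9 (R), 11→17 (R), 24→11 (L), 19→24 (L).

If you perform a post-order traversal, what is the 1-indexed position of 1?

10

Post-order visits the left subtree, then the right subtree, then the node.
At 19: go left to 24.
  At 24: go left to 11.
    At 11: go left to 34.
      34 is a leaf — visit 34.
    At 11: go right to 17.
      17 is a leaf — visit 17.
    Visit 11.
  At 24: go right to 27.
    27 is a leaf — visit 27.
  Visit 24.
At 19: go right to 4.
  At 4: go left to 15.
    At 15: go left to 6.
      6 is a leaf — visit 6.
    At 15: go right to 9.
      At 9: go left to 32.
        32 is a leaf — visit 32.
      At 9: no right child.
      Visit 9.
    Visit 15.
  At 4: go right to 1.
    1 is a leaf — visit 1.
  Visit 4.
Visit 19.
Full post-order sequence: 34, 17, 11, 27, 24, 6, 32, 9, 15, 1, 4, 19.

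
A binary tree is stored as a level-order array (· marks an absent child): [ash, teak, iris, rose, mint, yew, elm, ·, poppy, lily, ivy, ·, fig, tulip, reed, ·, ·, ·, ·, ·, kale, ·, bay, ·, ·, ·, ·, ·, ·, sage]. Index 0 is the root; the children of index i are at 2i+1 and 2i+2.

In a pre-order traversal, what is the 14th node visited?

Pre-order visits the node, then its left subtree, then its right subtree.
Visit ash.
At ash: go left to teak.
  Visit teak.
  At teak: go left to rose.
    Visit rose.
    At rose: no left child.
    At rose: go right to poppy.
      poppy is a leaf — visit poppy.
  At teak: go right to mint.
    Visit mint.
    At mint: go left to lily.
      Visit lily.
      At lily: no left child.
      At lily: go right to kale.
        kale is a leaf — visit kale.
    At mint: go right to ivy.
      Visit ivy.
      At ivy: no left child.
      At ivy: go right to bay.
        bay is a leaf — visit bay.
At ash: go right to iris.
  Visit iris.
  At iris: go left to yew.
    Visit yew.
    At yew: no left child.
    At yew: go right to fig.
      fig is a leaf — visit fig.
  At iris: go right to elm.
    Visit elm.
    At elm: go left to tulip.
      tulip is a leaf — visit tulip.
    At elm: go right to reed.
      Visit reed.
      At reed: go left to sage.
        sage is a leaf — visit sage.
      At reed: no right child.
Full pre-order sequence: ash, teak, rose, poppy, mint, lily, kale, ivy, bay, iris, yew, fig, elm, tulip, reed, sage.

tulip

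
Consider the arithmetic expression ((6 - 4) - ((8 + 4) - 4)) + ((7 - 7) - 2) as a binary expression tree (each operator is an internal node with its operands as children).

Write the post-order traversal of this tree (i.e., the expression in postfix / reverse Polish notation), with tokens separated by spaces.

6 4 - 8 4 + 4 - - 7 7 - 2 - +

Post-order on an expression tree gives postfix notation: for each operator, emit left operand, right operand, then the operator.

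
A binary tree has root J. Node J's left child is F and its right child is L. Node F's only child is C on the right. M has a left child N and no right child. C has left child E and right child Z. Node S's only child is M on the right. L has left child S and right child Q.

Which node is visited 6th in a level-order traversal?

Q

Level-order visits nodes level by level from the root, left to right within each level.
Level 0: J
Level 1: F, L
Level 2: C, S, Q
Level 3: E, Z, M
Level 4: N
Full level-order sequence: J, F, L, C, S, Q, E, Z, M, N.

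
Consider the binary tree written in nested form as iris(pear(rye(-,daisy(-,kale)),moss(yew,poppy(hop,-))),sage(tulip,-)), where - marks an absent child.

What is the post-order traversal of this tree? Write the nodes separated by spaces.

kale daisy rye yew hop poppy moss pear tulip sage iris

Post-order visits the left subtree, then the right subtree, then the node.
At iris: go left to pear.
  At pear: go left to rye.
    At rye: no left child.
    At rye: go right to daisy.
      At daisy: no left child.
      At daisy: go right to kale.
        kale is a leaf — visit kale.
      Visit daisy.
    Visit rye.
  At pear: go right to moss.
    At moss: go left to yew.
      yew is a leaf — visit yew.
    At moss: go right to poppy.
      At poppy: go left to hop.
        hop is a leaf — visit hop.
      At poppy: no right child.
      Visit poppy.
    Visit moss.
  Visit pear.
At iris: go right to sage.
  At sage: go left to tulip.
    tulip is a leaf — visit tulip.
  At sage: no right child.
  Visit sage.
Visit iris.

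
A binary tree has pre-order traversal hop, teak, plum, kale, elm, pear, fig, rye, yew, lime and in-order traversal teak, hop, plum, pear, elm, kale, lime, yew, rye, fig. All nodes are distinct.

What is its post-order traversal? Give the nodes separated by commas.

The first element of pre-order is the root; it splits in-order into left and right subtrees.
Root hop: left subtree has 1 node {teak}, right has 8 {plum, pear, elm, kale, lime, yew, rye, fig}.
  Root plum: left subtree has 0 nodes { }, right has 7 {pear, elm, kale, lime, yew, rye, fig}.
    Root kale: left subtree has 2 nodes {pear, elm}, right has 4 {lime, yew, rye, fig}.
      Root elm: left subtree has 1 node {pear}, right has 0 { }.
      Root fig: left subtree has 3 nodes {lime, yew, rye}, right has 0 { }.
        Root rye: left subtree has 2 nodes {lime, yew}, right has 0 { }.
          Root yew: left subtree has 1 node {lime}, right has 0 { }.

teak, pear, elm, lime, yew, rye, fig, kale, plum, hop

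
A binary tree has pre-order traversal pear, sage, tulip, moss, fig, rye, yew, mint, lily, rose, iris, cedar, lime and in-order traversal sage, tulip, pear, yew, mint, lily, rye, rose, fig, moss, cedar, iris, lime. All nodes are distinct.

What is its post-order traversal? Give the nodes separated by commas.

The first element of pre-order is the root; it splits in-order into left and right subtrees.
Root pear: left subtree has 2 nodes {sage, tulip}, right has 10 {yew, mint, lily, rye, rose, fig, moss, cedar, iris, lime}.
  Root sage: left subtree has 0 nodes { }, right has 1 {tulip}.
  Root moss: left subtree has 6 nodes {yew, mint, lily, rye, rose, fig}, right has 3 {cedar, iris, lime}.
    Root fig: left subtree has 5 nodes {yew, mint, lily, rye, rose}, right has 0 { }.
      Root rye: left subtree has 3 nodes {yew, mint, lily}, right has 1 {rose}.
        Root yew: left subtree has 0 nodes { }, right has 2 {mint, lily}.
          Root mint: left subtree has 0 nodes { }, right has 1 {lily}.
    Root iris: left subtree has 1 node {cedar}, right has 1 {lime}.

tulip, sage, lily, mint, yew, rose, rye, fig, cedar, lime, iris, moss, pear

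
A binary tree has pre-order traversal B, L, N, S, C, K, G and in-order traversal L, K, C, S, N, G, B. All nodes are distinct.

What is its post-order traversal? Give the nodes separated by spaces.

K C S G N L B

The first element of pre-order is the root; it splits in-order into left and right subtrees.
Root B: left subtree has 6 nodes {L, K, C, S, N, G}, right has 0 { }.
  Root L: left subtree has 0 nodes { }, right has 5 {K, C, S, N, G}.
    Root N: left subtree has 3 nodes {K, C, S}, right has 1 {G}.
      Root S: left subtree has 2 nodes {K, C}, right has 0 { }.
        Root C: left subtree has 1 node {K}, right has 0 { }.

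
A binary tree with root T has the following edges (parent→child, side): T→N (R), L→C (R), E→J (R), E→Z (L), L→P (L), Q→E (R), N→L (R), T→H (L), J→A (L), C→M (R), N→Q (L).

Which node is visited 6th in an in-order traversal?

A

In-order visits the left subtree, then the node, then the right subtree.
At T: go left to H.
  H is a leaf — visit H.
Visit T.
At T: go right to N.
  At N: go left to Q.
    At Q: no left child.
    Visit Q.
    At Q: go right to E.
      At E: go left to Z.
        Z is a leaf — visit Z.
      Visit E.
      At E: go right to J.
        At J: go left to A.
          A is a leaf — visit A.
        Visit J.
        At J: no right child.
  Visit N.
  At N: go right to L.
    At L: go left to P.
      P is a leaf — visit P.
    Visit L.
    At L: go right to C.
      At C: no left child.
      Visit C.
      At C: go right to M.
        M is a leaf — visit M.
Full in-order sequence: H, T, Q, Z, E, A, J, N, P, L, C, M.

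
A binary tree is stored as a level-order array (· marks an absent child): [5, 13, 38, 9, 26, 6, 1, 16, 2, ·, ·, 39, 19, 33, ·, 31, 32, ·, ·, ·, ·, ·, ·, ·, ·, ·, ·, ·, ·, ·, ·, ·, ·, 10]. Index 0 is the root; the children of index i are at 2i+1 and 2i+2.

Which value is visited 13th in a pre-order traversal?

19

Pre-order visits the node, then its left subtree, then its right subtree.
Visit 5.
At 5: go left to 13.
  Visit 13.
  At 13: go left to 9.
    Visit 9.
    At 9: go left to 16.
      Visit 16.
      At 16: go left to 31.
        31 is a leaf — visit 31.
      At 16: go right to 32.
        Visit 32.
        At 32: go left to 10.
          10 is a leaf — visit 10.
        At 32: no right child.
    At 9: go right to 2.
      2 is a leaf — visit 2.
  At 13: go right to 26.
    26 is a leaf — visit 26.
At 5: go right to 38.
  Visit 38.
  At 38: go left to 6.
    Visit 6.
    At 6: go left to 39.
      39 is a leaf — visit 39.
    At 6: go right to 19.
      19 is a leaf — visit 19.
  At 38: go right to 1.
    Visit 1.
    At 1: go left to 33.
      33 is a leaf — visit 33.
    At 1: no right child.
Full pre-order sequence: 5, 13, 9, 16, 31, 32, 10, 2, 26, 38, 6, 39, 19, 1, 33.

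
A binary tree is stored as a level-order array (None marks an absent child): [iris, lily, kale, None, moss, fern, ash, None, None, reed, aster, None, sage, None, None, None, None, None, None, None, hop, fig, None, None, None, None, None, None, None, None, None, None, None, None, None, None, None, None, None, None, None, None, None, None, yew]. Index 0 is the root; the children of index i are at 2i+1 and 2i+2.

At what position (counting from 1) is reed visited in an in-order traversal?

In-order visits the left subtree, then the node, then the right subtree.
At iris: go left to lily.
  At lily: no left child.
  Visit lily.
  At lily: go right to moss.
    At moss: go left to reed.
      At reed: no left child.
      Visit reed.
      At reed: go right to hop.
        hop is a leaf — visit hop.
    Visit moss.
    At moss: go right to aster.
      At aster: go left to fig.
        At fig: no left child.
        Visit fig.
        At fig: go right to yew.
          yew is a leaf — visit yew.
      Visit aster.
      At aster: no right child.
Visit iris.
At iris: go right to kale.
  At kale: go left to fern.
    At fern: no left child.
    Visit fern.
    At fern: go right to sage.
      sage is a leaf — visit sage.
  Visit kale.
  At kale: go right to ash.
    ash is a leaf — visit ash.
Full in-order sequence: lily, reed, hop, moss, fig, yew, aster, iris, fern, sage, kale, ash.

2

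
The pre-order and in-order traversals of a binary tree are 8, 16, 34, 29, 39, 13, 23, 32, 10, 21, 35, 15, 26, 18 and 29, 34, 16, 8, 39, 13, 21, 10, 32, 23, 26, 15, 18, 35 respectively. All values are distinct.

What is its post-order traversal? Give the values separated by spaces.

The first element of pre-order is the root; it splits in-order into left and right subtrees.
Root 8: left subtree has 3 nodes {29, 34, 16}, right has 10 {39, 13, 21, 10, 32, 23, 26, 15, 18, 35}.
  Root 16: left subtree has 2 nodes {29, 34}, right has 0 { }.
    Root 34: left subtree has 1 node {29}, right has 0 { }.
  Root 39: left subtree has 0 nodes { }, right has 9 {13, 21, 10, 32, 23, 26, 15, 18, 35}.
    Root 13: left subtree has 0 nodes { }, right has 8 {21, 10, 32, 23, 26, 15, 18, 35}.
      Root 23: left subtree has 3 nodes {21, 10, 32}, right has 4 {26, 15, 18, 35}.
        Root 32: left subtree has 2 nodes {21, 10}, right has 0 { }.
          Root 10: left subtree has 1 node {21}, right has 0 { }.
        Root 35: left subtree has 3 nodes {26, 15, 18}, right has 0 { }.
          Root 15: left subtree has 1 node {26}, right has 1 {18}.

29 34 16 21 10 32 26 18 15 35 23 13 39 8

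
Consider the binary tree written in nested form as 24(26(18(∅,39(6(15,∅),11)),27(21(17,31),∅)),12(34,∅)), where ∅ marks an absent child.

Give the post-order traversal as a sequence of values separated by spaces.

Post-order visits the left subtree, then the right subtree, then the node.
At 24: go left to 26.
  At 26: go left to 18.
    At 18: no left child.
    At 18: go right to 39.
      At 39: go left to 6.
        At 6: go left to 15.
          15 is a leaf — visit 15.
        At 6: no right child.
        Visit 6.
      At 39: go right to 11.
        11 is a leaf — visit 11.
      Visit 39.
    Visit 18.
  At 26: go right to 27.
    At 27: go left to 21.
      At 21: go left to 17.
        17 is a leaf — visit 17.
      At 21: go right to 31.
        31 is a leaf — visit 31.
      Visit 21.
    At 27: no right child.
    Visit 27.
  Visit 26.
At 24: go right to 12.
  At 12: go left to 34.
    34 is a leaf — visit 34.
  At 12: no right child.
  Visit 12.
Visit 24.

15 6 11 39 18 17 31 21 27 26 34 12 24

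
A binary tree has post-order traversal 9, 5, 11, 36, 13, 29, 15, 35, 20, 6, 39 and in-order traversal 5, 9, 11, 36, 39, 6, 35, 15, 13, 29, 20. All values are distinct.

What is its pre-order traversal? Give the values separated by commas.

The last element of post-order is the root; it splits in-order into left and right subtrees.
Root 39: left subtree has 4 nodes {5, 9, 11, 36}, right has 6 {6, 35, 15, 13, 29, 20}.
  Root 36: left subtree has 3 nodes {5, 9, 11}, right has 0 { }.
    Root 11: left subtree has 2 nodes {5, 9}, right has 0 { }.
      Root 5: left subtree has 0 nodes { }, right has 1 {9}.
  Root 6: left subtree has 0 nodes { }, right has 5 {35, 15, 13, 29, 20}.
    Root 20: left subtree has 4 nodes {35, 15, 13, 29}, right has 0 { }.
      Root 35: left subtree has 0 nodes { }, right has 3 {15, 13, 29}.
        Root 15: left subtree has 0 nodes { }, right has 2 {13, 29}.
          Root 29: left subtree has 1 node {13}, right has 0 { }.

39, 36, 11, 5, 9, 6, 20, 35, 15, 29, 13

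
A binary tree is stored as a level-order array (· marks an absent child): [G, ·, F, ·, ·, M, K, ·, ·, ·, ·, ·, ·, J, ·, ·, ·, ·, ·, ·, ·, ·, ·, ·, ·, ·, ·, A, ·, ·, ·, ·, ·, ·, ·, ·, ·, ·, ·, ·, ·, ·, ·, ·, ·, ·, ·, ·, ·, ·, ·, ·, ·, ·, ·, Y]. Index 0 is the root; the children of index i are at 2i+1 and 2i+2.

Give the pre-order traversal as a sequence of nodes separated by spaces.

Pre-order visits the node, then its left subtree, then its right subtree.
Visit G.
At G: no left child.
At G: go right to F.
  Visit F.
  At F: go left to M.
    M is a leaf — visit M.
  At F: go right to K.
    Visit K.
    At K: go left to J.
      Visit J.
      At J: go left to A.
        Visit A.
        At A: go left to Y.
          Y is a leaf — visit Y.
        At A: no right child.
      At J: no right child.
    At K: no right child.

G F M K J A Y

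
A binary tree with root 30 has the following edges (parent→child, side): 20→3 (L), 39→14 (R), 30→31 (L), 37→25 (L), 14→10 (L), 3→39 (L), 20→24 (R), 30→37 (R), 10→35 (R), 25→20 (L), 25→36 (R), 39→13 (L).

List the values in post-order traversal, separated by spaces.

31 13 35 10 14 39 3 24 20 36 25 37 30

Post-order visits the left subtree, then the right subtree, then the node.
At 30: go left to 31.
  31 is a leaf — visit 31.
At 30: go right to 37.
  At 37: go left to 25.
    At 25: go left to 20.
      At 20: go left to 3.
        At 3: go left to 39.
          At 39: go left to 13.
            13 is a leaf — visit 13.
          At 39: go right to 14.
            At 14: go left to 10.
              At 10: no left child.
              At 10: go right to 35.
                35 is a leaf — visit 35.
              Visit 10.
            At 14: no right child.
            Visit 14.
          Visit 39.
        At 3: no right child.
        Visit 3.
      At 20: go right to 24.
        24 is a leaf — visit 24.
      Visit 20.
    At 25: go right to 36.
      36 is a leaf — visit 36.
    Visit 25.
  At 37: no right child.
  Visit 37.
Visit 30.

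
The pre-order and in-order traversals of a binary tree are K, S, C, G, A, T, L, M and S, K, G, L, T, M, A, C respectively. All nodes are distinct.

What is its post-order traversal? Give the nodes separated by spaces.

The first element of pre-order is the root; it splits in-order into left and right subtrees.
Root K: left subtree has 1 node {S}, right has 6 {G, L, T, M, A, C}.
  Root C: left subtree has 5 nodes {G, L, T, M, A}, right has 0 { }.
    Root G: left subtree has 0 nodes { }, right has 4 {L, T, M, A}.
      Root A: left subtree has 3 nodes {L, T, M}, right has 0 { }.
        Root T: left subtree has 1 node {L}, right has 1 {M}.

S L M T A G C K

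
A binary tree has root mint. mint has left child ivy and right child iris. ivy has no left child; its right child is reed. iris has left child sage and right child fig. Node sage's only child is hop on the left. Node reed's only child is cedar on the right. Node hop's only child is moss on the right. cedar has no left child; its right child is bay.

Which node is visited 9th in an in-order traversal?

iris

In-order visits the left subtree, then the node, then the right subtree.
At mint: go left to ivy.
  At ivy: no left child.
  Visit ivy.
  At ivy: go right to reed.
    At reed: no left child.
    Visit reed.
    At reed: go right to cedar.
      At cedar: no left child.
      Visit cedar.
      At cedar: go right to bay.
        bay is a leaf — visit bay.
Visit mint.
At mint: go right to iris.
  At iris: go left to sage.
    At sage: go left to hop.
      At hop: no left child.
      Visit hop.
      At hop: go right to moss.
        moss is a leaf — visit moss.
    Visit sage.
    At sage: no right child.
  Visit iris.
  At iris: go right to fig.
    fig is a leaf — visit fig.
Full in-order sequence: ivy, reed, cedar, bay, mint, hop, moss, sage, iris, fig.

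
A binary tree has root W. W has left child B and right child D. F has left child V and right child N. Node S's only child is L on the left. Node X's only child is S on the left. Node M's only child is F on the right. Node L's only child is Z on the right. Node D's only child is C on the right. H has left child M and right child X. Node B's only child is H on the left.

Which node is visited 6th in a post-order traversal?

Post-order visits the left subtree, then the right subtree, then the node.
At W: go left to B.
  At B: go left to H.
    At H: go left to M.
      At M: no left child.
      At M: go right to F.
        At F: go left to V.
          V is a leaf — visit V.
        At F: go right to N.
          N is a leaf — visit N.
        Visit F.
      Visit M.
    At H: go right to X.
      At X: go left to S.
        At S: go left to L.
          At L: no left child.
          At L: go right to Z.
            Z is a leaf — visit Z.
          Visit L.
        At S: no right child.
        Visit S.
      At X: no right child.
      Visit X.
    Visit H.
  At B: no right child.
  Visit B.
At W: go right to D.
  At D: no left child.
  At D: go right to C.
    C is a leaf — visit C.
  Visit D.
Visit W.
Full post-order sequence: V, N, F, M, Z, L, S, X, H, B, C, D, W.

L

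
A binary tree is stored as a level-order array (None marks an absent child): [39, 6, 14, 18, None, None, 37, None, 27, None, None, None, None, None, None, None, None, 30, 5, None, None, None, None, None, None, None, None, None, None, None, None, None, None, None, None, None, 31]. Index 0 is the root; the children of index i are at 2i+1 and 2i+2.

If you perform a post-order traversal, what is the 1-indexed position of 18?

Post-order visits the left subtree, then the right subtree, then the node.
At 39: go left to 6.
  At 6: go left to 18.
    At 18: no left child.
    At 18: go right to 27.
      At 27: go left to 30.
        At 30: no left child.
        At 30: go right to 31.
          31 is a leaf — visit 31.
        Visit 30.
      At 27: go right to 5.
        5 is a leaf — visit 5.
      Visit 27.
    Visit 18.
  At 6: no right child.
  Visit 6.
At 39: go right to 14.
  At 14: no left child.
  At 14: go right to 37.
    37 is a leaf — visit 37.
  Visit 14.
Visit 39.
Full post-order sequence: 31, 30, 5, 27, 18, 6, 37, 14, 39.

5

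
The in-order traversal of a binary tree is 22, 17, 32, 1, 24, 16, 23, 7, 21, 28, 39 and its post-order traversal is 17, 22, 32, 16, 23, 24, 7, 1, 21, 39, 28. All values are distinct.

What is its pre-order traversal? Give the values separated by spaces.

28 21 1 32 22 17 7 24 23 16 39

The last element of post-order is the root; it splits in-order into left and right subtrees.
Root 28: left subtree has 9 nodes {22, 17, 32, 1, 24, 16, 23, 7, 21}, right has 1 {39}.
  Root 21: left subtree has 8 nodes {22, 17, 32, 1, 24, 16, 23, 7}, right has 0 { }.
    Root 1: left subtree has 3 nodes {22, 17, 32}, right has 4 {24, 16, 23, 7}.
      Root 32: left subtree has 2 nodes {22, 17}, right has 0 { }.
        Root 22: left subtree has 0 nodes { }, right has 1 {17}.
      Root 7: left subtree has 3 nodes {24, 16, 23}, right has 0 { }.
        Root 24: left subtree has 0 nodes { }, right has 2 {16, 23}.
          Root 23: left subtree has 1 node {16}, right has 0 { }.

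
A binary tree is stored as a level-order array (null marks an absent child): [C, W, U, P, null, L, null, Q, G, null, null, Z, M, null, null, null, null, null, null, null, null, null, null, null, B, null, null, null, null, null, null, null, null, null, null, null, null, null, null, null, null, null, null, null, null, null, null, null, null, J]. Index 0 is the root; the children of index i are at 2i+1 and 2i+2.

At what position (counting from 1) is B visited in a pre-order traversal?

9

Pre-order visits the node, then its left subtree, then its right subtree.
Visit C.
At C: go left to W.
  Visit W.
  At W: go left to P.
    Visit P.
    At P: go left to Q.
      Q is a leaf — visit Q.
    At P: go right to G.
      G is a leaf — visit G.
  At W: no right child.
At C: go right to U.
  Visit U.
  At U: go left to L.
    Visit L.
    At L: go left to Z.
      Visit Z.
      At Z: no left child.
      At Z: go right to B.
        Visit B.
        At B: go left to J.
          J is a leaf — visit J.
        At B: no right child.
    At L: go right to M.
      M is a leaf — visit M.
  At U: no right child.
Full pre-order sequence: C, W, P, Q, G, U, L, Z, B, J, M.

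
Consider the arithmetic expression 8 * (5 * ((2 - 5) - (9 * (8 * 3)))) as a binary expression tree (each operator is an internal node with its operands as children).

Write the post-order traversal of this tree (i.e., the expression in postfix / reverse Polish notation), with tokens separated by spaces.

8 5 2 5 - 9 8 3 * * - * *

Post-order on an expression tree gives postfix notation: for each operator, emit left operand, right operand, then the operator.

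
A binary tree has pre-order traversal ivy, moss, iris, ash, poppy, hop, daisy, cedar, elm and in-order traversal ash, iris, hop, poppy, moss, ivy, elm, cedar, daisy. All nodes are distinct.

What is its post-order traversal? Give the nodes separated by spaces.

ash hop poppy iris moss elm cedar daisy ivy

The first element of pre-order is the root; it splits in-order into left and right subtrees.
Root ivy: left subtree has 5 nodes {ash, iris, hop, poppy, moss}, right has 3 {elm, cedar, daisy}.
  Root moss: left subtree has 4 nodes {ash, iris, hop, poppy}, right has 0 { }.
    Root iris: left subtree has 1 node {ash}, right has 2 {hop, poppy}.
      Root poppy: left subtree has 1 node {hop}, right has 0 { }.
  Root daisy: left subtree has 2 nodes {elm, cedar}, right has 0 { }.
    Root cedar: left subtree has 1 node {elm}, right has 0 { }.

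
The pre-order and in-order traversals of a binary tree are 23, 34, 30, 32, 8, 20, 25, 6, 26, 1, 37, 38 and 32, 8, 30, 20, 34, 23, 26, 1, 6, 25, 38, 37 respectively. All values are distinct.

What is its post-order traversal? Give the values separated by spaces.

The first element of pre-order is the root; it splits in-order into left and right subtrees.
Root 23: left subtree has 5 nodes {32, 8, 30, 20, 34}, right has 6 {26, 1, 6, 25, 38, 37}.
  Root 34: left subtree has 4 nodes {32, 8, 30, 20}, right has 0 { }.
    Root 30: left subtree has 2 nodes {32, 8}, right has 1 {20}.
      Root 32: left subtree has 0 nodes { }, right has 1 {8}.
  Root 25: left subtree has 3 nodes {26, 1, 6}, right has 2 {38, 37}.
    Root 6: left subtree has 2 nodes {26, 1}, right has 0 { }.
      Root 26: left subtree has 0 nodes { }, right has 1 {1}.
    Root 37: left subtree has 1 node {38}, right has 0 { }.

8 32 20 30 34 1 26 6 38 37 25 23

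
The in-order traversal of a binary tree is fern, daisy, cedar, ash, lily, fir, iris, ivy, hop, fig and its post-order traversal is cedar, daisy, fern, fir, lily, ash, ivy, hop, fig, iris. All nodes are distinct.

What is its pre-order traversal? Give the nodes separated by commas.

iris, ash, fern, daisy, cedar, lily, fir, fig, hop, ivy

The last element of post-order is the root; it splits in-order into left and right subtrees.
Root iris: left subtree has 6 nodes {fern, daisy, cedar, ash, lily, fir}, right has 3 {ivy, hop, fig}.
  Root ash: left subtree has 3 nodes {fern, daisy, cedar}, right has 2 {lily, fir}.
    Root fern: left subtree has 0 nodes { }, right has 2 {daisy, cedar}.
      Root daisy: left subtree has 0 nodes { }, right has 1 {cedar}.
    Root lily: left subtree has 0 nodes { }, right has 1 {fir}.
  Root fig: left subtree has 2 nodes {ivy, hop}, right has 0 { }.
    Root hop: left subtree has 1 node {ivy}, right has 0 { }.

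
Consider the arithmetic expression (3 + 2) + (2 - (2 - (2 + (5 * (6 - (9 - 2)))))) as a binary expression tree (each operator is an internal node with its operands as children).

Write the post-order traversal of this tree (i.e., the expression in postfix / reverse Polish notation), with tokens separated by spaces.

Post-order on an expression tree gives postfix notation: for each operator, emit left operand, right operand, then the operator.

3 2 + 2 2 2 5 6 9 2 - - * + - - +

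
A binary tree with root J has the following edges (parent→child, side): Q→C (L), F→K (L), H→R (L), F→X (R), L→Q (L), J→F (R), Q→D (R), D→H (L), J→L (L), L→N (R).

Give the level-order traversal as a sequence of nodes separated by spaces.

Level-order visits nodes level by level from the root, left to right within each level.
Level 0: J
Level 1: L, F
Level 2: Q, N, K, X
Level 3: C, D
Level 4: H
Level 5: R

J L F Q N K X C D H R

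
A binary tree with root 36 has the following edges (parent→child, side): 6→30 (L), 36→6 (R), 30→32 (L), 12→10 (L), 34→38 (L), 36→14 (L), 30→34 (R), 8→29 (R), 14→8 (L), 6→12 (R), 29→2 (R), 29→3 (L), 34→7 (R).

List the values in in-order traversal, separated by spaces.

In-order visits the left subtree, then the node, then the right subtree.
At 36: go left to 14.
  At 14: go left to 8.
    At 8: no left child.
    Visit 8.
    At 8: go right to 29.
      At 29: go left to 3.
        3 is a leaf — visit 3.
      Visit 29.
      At 29: go right to 2.
        2 is a leaf — visit 2.
  Visit 14.
  At 14: no right child.
Visit 36.
At 36: go right to 6.
  At 6: go left to 30.
    At 30: go left to 32.
      32 is a leaf — visit 32.
    Visit 30.
    At 30: go right to 34.
      At 34: go left to 38.
        38 is a leaf — visit 38.
      Visit 34.
      At 34: go right to 7.
        7 is a leaf — visit 7.
  Visit 6.
  At 6: go right to 12.
    At 12: go left to 10.
      10 is a leaf — visit 10.
    Visit 12.
    At 12: no right child.

8 3 29 2 14 36 32 30 38 34 7 6 10 12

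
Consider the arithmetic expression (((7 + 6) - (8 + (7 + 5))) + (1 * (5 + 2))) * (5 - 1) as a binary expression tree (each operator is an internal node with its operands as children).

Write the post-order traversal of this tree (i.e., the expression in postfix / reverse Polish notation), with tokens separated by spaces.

Post-order on an expression tree gives postfix notation: for each operator, emit left operand, right operand, then the operator.

7 6 + 8 7 5 + + - 1 5 2 + * + 5 1 - *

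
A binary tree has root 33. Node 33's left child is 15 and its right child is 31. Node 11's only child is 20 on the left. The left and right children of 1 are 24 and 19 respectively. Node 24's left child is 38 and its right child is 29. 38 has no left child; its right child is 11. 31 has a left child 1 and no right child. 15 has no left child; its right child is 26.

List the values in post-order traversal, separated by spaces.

Post-order visits the left subtree, then the right subtree, then the node.
At 33: go left to 15.
  At 15: no left child.
  At 15: go right to 26.
    26 is a leaf — visit 26.
  Visit 15.
At 33: go right to 31.
  At 31: go left to 1.
    At 1: go left to 24.
      At 24: go left to 38.
        At 38: no left child.
        At 38: go right to 11.
          At 11: go left to 20.
            20 is a leaf — visit 20.
          At 11: no right child.
          Visit 11.
        Visit 38.
      At 24: go right to 29.
        29 is a leaf — visit 29.
      Visit 24.
    At 1: go right to 19.
      19 is a leaf — visit 19.
    Visit 1.
  At 31: no right child.
  Visit 31.
Visit 33.

26 15 20 11 38 29 24 19 1 31 33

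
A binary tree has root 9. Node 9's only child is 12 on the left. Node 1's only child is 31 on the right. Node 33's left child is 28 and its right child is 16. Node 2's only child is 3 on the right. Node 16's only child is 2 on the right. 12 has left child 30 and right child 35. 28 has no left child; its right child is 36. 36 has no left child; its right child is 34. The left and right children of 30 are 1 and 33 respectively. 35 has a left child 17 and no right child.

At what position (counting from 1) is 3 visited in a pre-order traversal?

12

Pre-order visits the node, then its left subtree, then its right subtree.
Visit 9.
At 9: go left to 12.
  Visit 12.
  At 12: go left to 30.
    Visit 30.
    At 30: go left to 1.
      Visit 1.
      At 1: no left child.
      At 1: go right to 31.
        31 is a leaf — visit 31.
    At 30: go right to 33.
      Visit 33.
      At 33: go left to 28.
        Visit 28.
        At 28: no left child.
        At 28: go right to 36.
          Visit 36.
          At 36: no left child.
          At 36: go right to 34.
            34 is a leaf — visit 34.
      At 33: go right to 16.
        Visit 16.
        At 16: no left child.
        At 16: go right to 2.
          Visit 2.
          At 2: no left child.
          At 2: go right to 3.
            3 is a leaf — visit 3.
  At 12: go right to 35.
    Visit 35.
    At 35: go left to 17.
      17 is a leaf — visit 17.
    At 35: no right child.
At 9: no right child.
Full pre-order sequence: 9, 12, 30, 1, 31, 33, 28, 36, 34, 16, 2, 3, 35, 17.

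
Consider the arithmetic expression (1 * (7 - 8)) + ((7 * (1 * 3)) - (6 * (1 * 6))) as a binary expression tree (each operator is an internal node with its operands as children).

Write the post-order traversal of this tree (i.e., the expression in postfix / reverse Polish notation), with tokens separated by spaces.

1 7 8 - * 7 1 3 * * 6 1 6 * * - +

Post-order on an expression tree gives postfix notation: for each operator, emit left operand, right operand, then the operator.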